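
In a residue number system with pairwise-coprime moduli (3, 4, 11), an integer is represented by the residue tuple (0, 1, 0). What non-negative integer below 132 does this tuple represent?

33

The moduli are pairwise coprime; N = 3·4·11 = 132.
N/3 = 44; 44 ≡ 2 (mod 3); 2·2 ≡ 1, so inverse 2.
N/4 = 33; 33 ≡ 1 (mod 4), inverse 1.
N/11 = 12; 12 ≡ 1 (mod 11), inverse 1.
x ≡ 0·44·2 + 1·33·1 + 0·12·1 = 33.
33 mod 132 = 33.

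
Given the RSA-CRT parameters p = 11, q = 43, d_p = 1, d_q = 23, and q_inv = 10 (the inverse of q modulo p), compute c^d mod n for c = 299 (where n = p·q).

m₁ = c^(d_p) mod p: c ≡ 2 (mod 11), and 2^1 mod 11 = 2.
m₂ = c^(d_q) mod q: c ≡ 41 (mod 43), and 41^23 mod 43 = 4.
h = q_inv·(m₁ − m₂) mod p = 10·(2 − 4) mod 11 = 2.
m = m₂ + h·q = 4 + 2·43 = 90.

90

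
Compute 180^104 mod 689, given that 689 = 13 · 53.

Mod 13: 180 ≡ 11; by Fermat, exponent reduces to 104 mod 12 = 8; 11^8 ≡ 9 (mod 13).
Mod 53: 180 ≡ 21; since 52 | 104, by Fermat 21^104 ≡ 1 (mod 53).
Combine by CRT: x ≡ 9 (mod 13), x ≡ 1 (mod 53) ⇒ x ≡ 425 (mod 689).

425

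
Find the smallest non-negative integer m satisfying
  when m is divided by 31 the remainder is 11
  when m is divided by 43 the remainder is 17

Combine the congruences pairwise.
From m ≡ 11 (mod 31) write m = 11 + 31t. Substituting into m ≡ 17 (mod 43) gives 31t ≡ 6 (mod 43), and since 31⁻¹ ≡ 25 (mod 43), t ≡ 21. Hence m ≡ 11 + 31·21 = 662 (mod 1333).

662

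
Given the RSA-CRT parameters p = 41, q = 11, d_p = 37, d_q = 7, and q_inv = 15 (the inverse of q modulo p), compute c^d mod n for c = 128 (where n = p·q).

226

m₁ = c^(d_p) mod p: c ≡ 5 (mod 41), and 5^37 mod 41 = 21.
m₂ = c^(d_q) mod q: c ≡ 7 (mod 11), and 7^7 mod 11 = 6.
h = q_inv·(m₁ − m₂) mod p = 15·(21 − 6) mod 41 = 20.
m = m₂ + h·q = 6 + 20·11 = 226.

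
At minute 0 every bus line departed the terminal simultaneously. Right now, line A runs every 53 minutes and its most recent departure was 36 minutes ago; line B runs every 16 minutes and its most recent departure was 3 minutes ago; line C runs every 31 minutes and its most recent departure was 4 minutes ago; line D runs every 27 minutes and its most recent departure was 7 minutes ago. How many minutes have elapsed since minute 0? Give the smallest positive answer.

164707

The moduli are pairwise coprime; N = 53·16·31·27 = 709776.
N/53 = 13392; 13392 ≡ 36 (mod 53); 36·28 ≡ 1, so inverse 28.
N/16 = 44361; 44361 ≡ 9 (mod 16); 9·9 ≡ 1, so inverse 9.
N/31 = 22896; 22896 ≡ 18 (mod 31); 18·19 ≡ 1, so inverse 19.
N/27 = 26288; 26288 ≡ 17 (mod 27); 17·8 ≡ 1, so inverse 8.
t ≡ 36·13392·28 + 3·44361·9 + 4·22896·19 + 7·26288·8 = 17909107.
17909107 mod 709776 = 164707.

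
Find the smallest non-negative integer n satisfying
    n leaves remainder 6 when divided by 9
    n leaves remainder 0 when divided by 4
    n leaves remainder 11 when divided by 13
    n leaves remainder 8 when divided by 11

492

Combine the congruences pairwise.
From n ≡ 6 (mod 9) write n = 6 + 9t. Substituting into n ≡ 0 (mod 4) gives 9t ≡ 2 (mod 4), and since 1⁻¹ ≡ 1 (mod 4), t ≡ 2. Hence n ≡ 6 + 9·2 = 24 (mod 36).
From n ≡ 24 (mod 36) write n = 24 + 36t. Substituting into n ≡ 11 (mod 13) gives 36t ≡ 0 (mod 13), and since 10⁻¹ ≡ 4 (mod 13), t ≡ 0. Hence n ≡ 24 + 36·0 = 24 (mod 468).
From n ≡ 24 (mod 468) write n = 24 + 468t. Substituting into n ≡ 8 (mod 11) gives 468t ≡ 6 (mod 11), and since 6⁻¹ ≡ 2 (mod 11), t ≡ 1. Hence n ≡ 24 + 468·1 = 492 (mod 5148).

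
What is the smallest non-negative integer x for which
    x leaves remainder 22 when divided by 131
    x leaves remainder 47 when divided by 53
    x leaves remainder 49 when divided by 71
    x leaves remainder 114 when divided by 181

72380928

Combine the congruences pairwise.
From x ≡ 22 (mod 131) write x = 22 + 131t. Substituting into x ≡ 47 (mod 53) gives 131t ≡ 25 (mod 53), and since 25⁻¹ ≡ 17 (mod 53), t ≡ 1. Hence x ≡ 22 + 131·1 = 153 (mod 6943).
From x ≡ 153 (mod 6943) write x = 153 + 6943t. Substituting into x ≡ 49 (mod 71) gives 6943t ≡ 38 (mod 71), and since 56⁻¹ ≡ 52 (mod 71), t ≡ 59. Hence x ≡ 153 + 6943·59 = 409790 (mod 492953).
From x ≡ 409790 (mod 492953) write x = 409790 + 492953t. Substituting into x ≡ 114 (mod 181) gives 492953t ≡ 108 (mod 181), and since 90⁻¹ ≡ 179 (mod 181), t ≡ 146. Hence x ≡ 409790 + 492953·146 = 72380928 (mod 89224493).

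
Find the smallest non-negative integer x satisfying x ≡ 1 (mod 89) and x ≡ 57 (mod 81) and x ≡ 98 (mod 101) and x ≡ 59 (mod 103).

69416085

From x ≡ 1 (mod 89) write x = 1 + 89t. Substituting into x ≡ 57 (mod 81) gives 89t ≡ 56 (mod 81), and since 8⁻¹ ≡ 71 (mod 81), t ≡ 7. Hence x ≡ 1 + 89·7 = 624 (mod 7209).
From x ≡ 624 (mod 7209) write x = 624 + 7209t. Substituting into x ≡ 98 (mod 101) gives 7209t ≡ 80 (mod 101), and since 38⁻¹ ≡ 8 (mod 101), t ≡ 34. Hence x ≡ 624 + 7209·34 = 245730 (mod 728109).
From x ≡ 245730 (mod 728109) write x = 245730 + 728109t. Substituting into x ≡ 59 (mod 103) gives 728109t ≡ 87 (mod 103), and since 2⁻¹ ≡ 52 (mod 103), t ≡ 95. Hence x ≡ 245730 + 728109·95 = 69416085 (mod 74995227).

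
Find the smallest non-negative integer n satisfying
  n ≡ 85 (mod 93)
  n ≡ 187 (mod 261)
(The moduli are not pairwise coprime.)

gcd(93, 261) = 3 and 3 | (187 − 85), so the pair is consistent; merging gives n ≡ 4363 (mod 8091), where 8091 = lcm(93, 261).
The solution is unique modulo lcm(93, 261) = 8091.

4363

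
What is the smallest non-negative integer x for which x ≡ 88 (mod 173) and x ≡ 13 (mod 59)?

Combine the congruences pairwise.
From x ≡ 88 (mod 173) write x = 88 + 173t. Substituting into x ≡ 13 (mod 59) gives 173t ≡ 43 (mod 59), and since 55⁻¹ ≡ 44 (mod 59), t ≡ 4. Hence x ≡ 88 + 173·4 = 780 (mod 10207).

780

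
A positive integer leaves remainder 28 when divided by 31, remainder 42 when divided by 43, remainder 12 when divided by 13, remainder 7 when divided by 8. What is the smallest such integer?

The moduli are pairwise coprime; N = 31·43·13·8 = 138632.
N/31 = 4472; 4472 ≡ 8 (mod 31); 8·4 ≡ 1, so inverse 4.
N/43 = 3224; 3224 ≡ 42 (mod 43); 42·42 ≡ 1, so inverse 42.
N/13 = 10664; 10664 ≡ 4 (mod 13); 4·10 ≡ 1, so inverse 10.
N/8 = 17329; 17329 ≡ 1 (mod 8), inverse 1.
a ≡ 28·4472·4 + 42·3224·42 + 12·10664·10 + 7·17329·1 = 7588983.
7588983 mod 138632 = 102855.

102855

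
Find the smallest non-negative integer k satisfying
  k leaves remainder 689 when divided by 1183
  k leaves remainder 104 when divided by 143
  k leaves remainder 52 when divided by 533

425386

gcd(1183, 143) = 13 and 13 | (104 − 689), so the pair is consistent; merging gives k ≡ 8970 (mod 13013), where 13013 = lcm(1183, 143).
gcd(13013, 533) = 13 and 13 | (52 − 8970), so the pair is consistent; merging gives k ≡ 425386 (mod 533533), where 533533 = lcm(13013, 533).
The solution is unique modulo lcm(1183, 143, 533) = 533533.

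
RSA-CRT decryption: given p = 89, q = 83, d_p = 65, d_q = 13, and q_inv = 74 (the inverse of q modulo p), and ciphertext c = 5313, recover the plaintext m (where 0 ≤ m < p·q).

m₁ = c^(d_p) mod p: c ≡ 62 (mod 89), and 62^65 mod 89 = 35.
m₂ = c^(d_q) mod q: c ≡ 1 (mod 83), and 1^13 mod 83 = 1.
h = q_inv·(m₁ − m₂) mod p = 74·(35 − 1) mod 89 = 24.
m = m₂ + h·q = 1 + 24·83 = 1993.

1993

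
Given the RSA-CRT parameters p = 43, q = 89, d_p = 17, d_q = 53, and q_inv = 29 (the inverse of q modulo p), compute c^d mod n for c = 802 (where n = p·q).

m₁ = c^(d_p) mod p: c ≡ 28 (mod 43), and 28^17 mod 43 = 3.
m₂ = c^(d_q) mod q: c ≡ 1 (mod 89), and 1^53 mod 89 = 1.
h = q_inv·(m₁ − m₂) mod p = 29·(3 − 1) mod 43 = 15.
m = m₂ + h·q = 1 + 15·89 = 1336.

1336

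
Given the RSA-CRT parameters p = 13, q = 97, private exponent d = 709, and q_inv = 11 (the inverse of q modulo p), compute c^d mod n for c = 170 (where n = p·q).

703

d_p = d mod (p−1) = 709 mod 12 = 1; d_q = d mod (q−1) = 37.
m₁ = c^(d_p) mod p: c ≡ 1 (mod 13), and 1^1 mod 13 = 1.
m₂ = c^(d_q) mod q: c ≡ 73 (mod 97), and 73^37 mod 97 = 24.
h = q_inv·(m₁ − m₂) mod p = 11·(1 − 24) mod 13 = 7.
m = m₂ + h·q = 24 + 7·97 = 703.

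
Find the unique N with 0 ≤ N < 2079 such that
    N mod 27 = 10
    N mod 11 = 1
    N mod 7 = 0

1981

Combine the congruences pairwise.
From N ≡ 10 (mod 27) write N = 10 + 27t. Substituting into N ≡ 1 (mod 11) gives 27t ≡ 2 (mod 11), and since 5⁻¹ ≡ 9 (mod 11), t ≡ 7. Hence N ≡ 10 + 27·7 = 199 (mod 297).
From N ≡ 199 (mod 297) write N = 199 + 297t. Substituting into N ≡ 0 (mod 7) gives 297t ≡ 4 (mod 7), and since 3⁻¹ ≡ 5 (mod 7), t ≡ 6. Hence N ≡ 199 + 297·6 = 1981 (mod 2079).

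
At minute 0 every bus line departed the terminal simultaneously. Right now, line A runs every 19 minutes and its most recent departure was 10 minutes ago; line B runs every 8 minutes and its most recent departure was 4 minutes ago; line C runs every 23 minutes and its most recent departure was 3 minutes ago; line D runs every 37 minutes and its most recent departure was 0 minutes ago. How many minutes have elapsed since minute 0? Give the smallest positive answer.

The moduli are pairwise coprime; N = 19·8·23·37 = 129352.
N/19 = 6808; 6808 ≡ 6 (mod 19); 6·16 ≡ 1, so inverse 16.
N/8 = 16169; 16169 ≡ 1 (mod 8), inverse 1.
N/23 = 5624; 5624 ≡ 12 (mod 23); 12·2 ≡ 1, so inverse 2.
N/37 = 3496; 3496 ≡ 18 (mod 37); 18·35 ≡ 1, so inverse 35.
t ≡ 10·6808·16 + 4·16169·1 + 3·5624·2 + 0·3496·35 = 1187700.
1187700 mod 129352 = 23532.

23532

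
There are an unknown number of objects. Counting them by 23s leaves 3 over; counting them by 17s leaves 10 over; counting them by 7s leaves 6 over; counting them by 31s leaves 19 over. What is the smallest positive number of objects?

The moduli are pairwise coprime; M = 23·17·7·31 = 84847.
M/23 = 3689; 3689 ≡ 9 (mod 23); 9·18 ≡ 1, so inverse 18.
M/17 = 4991; 4991 ≡ 10 (mod 17); 10·12 ≡ 1, so inverse 12.
M/7 = 12121; 12121 ≡ 4 (mod 7); 4·2 ≡ 1, so inverse 2.
M/31 = 2737; 2737 ≡ 9 (mod 31); 9·7 ≡ 1, so inverse 7.
N ≡ 3·3689·18 + 10·4991·12 + 6·12121·2 + 19·2737·7 = 1307599.
1307599 mod 84847 = 34894.

34894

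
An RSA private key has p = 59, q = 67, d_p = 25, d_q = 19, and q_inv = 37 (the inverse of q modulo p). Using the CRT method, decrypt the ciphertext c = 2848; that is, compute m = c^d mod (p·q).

m₁ = c^(d_p) mod p: c ≡ 16 (mod 59), and 16^25 mod 59 = 9.
m₂ = c^(d_q) mod q: c ≡ 34 (mod 67), and 34^19 mod 67 = 31.
h = q_inv·(m₁ − m₂) mod p = 37·(9 − 31) mod 59 = 12.
m = m₂ + h·q = 31 + 12·67 = 835.

835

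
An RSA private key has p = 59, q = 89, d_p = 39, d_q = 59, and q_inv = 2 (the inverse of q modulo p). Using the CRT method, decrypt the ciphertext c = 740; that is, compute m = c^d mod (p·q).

m₁ = c^(d_p) mod p: c ≡ 32 (mod 59), and 32^39 mod 59 = 56.
m₂ = c^(d_q) mod q: c ≡ 28 (mod 89), and 28^59 mod 89 = 76.
h = q_inv·(m₁ − m₂) mod p = 2·(56 − 76) mod 59 = 19.
m = m₂ + h·q = 76 + 19·89 = 1767.

1767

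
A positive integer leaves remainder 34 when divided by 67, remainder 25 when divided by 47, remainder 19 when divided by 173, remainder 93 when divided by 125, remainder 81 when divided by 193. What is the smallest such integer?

From n ≡ 34 (mod 67) write n = 34 + 67t. Substituting into n ≡ 25 (mod 47) gives 67t ≡ 38 (mod 47), and since 20⁻¹ ≡ 40 (mod 47), t ≡ 16. Hence n ≡ 34 + 67·16 = 1106 (mod 3149).
From n ≡ 1106 (mod 3149) write n = 1106 + 3149t. Substituting into n ≡ 19 (mod 173) gives 3149t ≡ 124 (mod 173), and since 35⁻¹ ≡ 89 (mod 173), t ≡ 137. Hence n ≡ 1106 + 3149·137 = 432519 (mod 544777).
From n ≡ 432519 (mod 544777) write n = 432519 + 544777t. Substituting into n ≡ 93 (mod 125) gives 544777t ≡ 74 (mod 125), and since 27⁻¹ ≡ 88 (mod 125), t ≡ 12. Hence n ≡ 432519 + 544777·12 = 6969843 (mod 68097125).
From n ≡ 6969843 (mod 68097125) write n = 6969843 + 68097125t. Substituting into n ≡ 81 (mod 193) gives 68097125t ≡ 47 (mod 193), and since 163⁻¹ ≡ 45 (mod 193), t ≡ 185. Hence n ≡ 6969843 + 68097125·185 = 12604937968 (mod 13142745125).

12604937968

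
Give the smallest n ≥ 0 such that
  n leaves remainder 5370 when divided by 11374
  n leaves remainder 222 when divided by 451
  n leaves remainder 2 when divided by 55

1745592

gcd(11374, 451) = 11 and 11 | (222 − 5370), so the pair is consistent; merging gives n ≡ 346590 (mod 466334), where 466334 = lcm(11374, 451).
gcd(466334, 55) = 11 and 11 | (2 − 346590), so the pair is consistent; merging gives n ≡ 1745592 (mod 2331670), where 2331670 = lcm(466334, 55).
The solution is unique modulo lcm(11374, 451, 55) = 2331670.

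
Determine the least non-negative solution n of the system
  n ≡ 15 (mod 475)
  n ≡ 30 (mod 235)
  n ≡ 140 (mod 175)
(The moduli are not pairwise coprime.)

23765

gcd(475, 235) = 5 and 5 | (30 − 15), so the pair is consistent; merging gives n ≡ 1440 (mod 22325), where 22325 = lcm(475, 235).
gcd(22325, 175) = 25 and 25 | (140 − 1440), so the pair is consistent; merging gives n ≡ 23765 (mod 156275), where 156275 = lcm(22325, 175).
The solution is unique modulo lcm(475, 235, 175) = 156275.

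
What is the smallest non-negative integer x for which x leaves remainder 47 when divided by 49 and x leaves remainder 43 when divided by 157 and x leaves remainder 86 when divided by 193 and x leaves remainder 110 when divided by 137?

112351755

The moduli are pairwise coprime; N = 49·157·193·137 = 203410613.
N/49 = 4151237; 4151237 ≡ 6 (mod 49); 6·41 ≡ 1, so inverse 41.
N/157 = 1295609; 1295609 ≡ 45 (mod 157); 45·7 ≡ 1, so inverse 7.
N/193 = 1053941; 1053941 ≡ 161 (mod 193); 161·6 ≡ 1, so inverse 6.
N/137 = 1484749; 1484749 ≡ 80 (mod 137); 80·12 ≡ 1, so inverse 12.
x ≡ 47·4151237·41 + 43·1295609·7 + 86·1053941·6 + 110·1484749·12 = 10893114244.
10893114244 mod 203410613 = 112351755.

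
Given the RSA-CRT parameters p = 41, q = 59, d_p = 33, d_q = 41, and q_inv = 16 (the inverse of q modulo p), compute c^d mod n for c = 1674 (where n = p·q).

53

m₁ = c^(d_p) mod p: c ≡ 34 (mod 41), and 34^33 mod 41 = 12.
m₂ = c^(d_q) mod q: c ≡ 22 (mod 59), and 22^41 mod 59 = 53.
h = q_inv·(m₁ − m₂) mod p = 16·(12 − 53) mod 41 = 0.
m = m₂ + h·q = 53 + 0·59 = 53.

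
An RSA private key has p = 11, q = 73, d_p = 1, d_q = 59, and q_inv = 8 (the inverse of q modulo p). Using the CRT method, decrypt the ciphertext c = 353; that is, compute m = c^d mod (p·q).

705

m₁ = c^(d_p) mod p: c ≡ 1 (mod 11), and 1^1 mod 11 = 1.
m₂ = c^(d_q) mod q: c ≡ 61 (mod 73), and 61^59 mod 73 = 48.
h = q_inv·(m₁ − m₂) mod p = 8·(1 − 48) mod 11 = 9.
m = m₂ + h·q = 48 + 9·73 = 705.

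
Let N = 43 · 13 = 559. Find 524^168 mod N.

Mod 43: 524 ≡ 8; since 42 | 168, by Fermat 8^168 ≡ 1 (mod 43).
Mod 13: 524 ≡ 4; since 12 | 168, by Fermat 4^168 ≡ 1 (mod 13).
Combine by CRT: x ≡ 1 (mod 43), x ≡ 1 (mod 13) ⇒ x ≡ 1 (mod 559).

1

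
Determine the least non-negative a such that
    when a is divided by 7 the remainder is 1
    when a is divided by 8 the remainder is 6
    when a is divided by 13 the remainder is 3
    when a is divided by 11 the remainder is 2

3214

The moduli are pairwise coprime; N = 7·8·13·11 = 8008.
N/7 = 1144; 1144 ≡ 3 (mod 7); 3·5 ≡ 1, so inverse 5.
N/8 = 1001; 1001 ≡ 1 (mod 8), inverse 1.
N/13 = 616; 616 ≡ 5 (mod 13); 5·8 ≡ 1, so inverse 8.
N/11 = 728; 728 ≡ 2 (mod 11); 2·6 ≡ 1, so inverse 6.
a ≡ 1·1144·5 + 6·1001·1 + 3·616·8 + 2·728·6 = 35246.
35246 mod 8008 = 3214.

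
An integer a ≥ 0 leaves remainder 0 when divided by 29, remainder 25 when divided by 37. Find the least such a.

Combine the congruences pairwise.
From a ≡ 0 (mod 29) write a = 0 + 29t. Substituting into a ≡ 25 (mod 37) gives 29t ≡ 25 (mod 37), and since 29⁻¹ ≡ 23 (mod 37), t ≡ 20. Hence a ≡ 0 + 29·20 = 580 (mod 1073).

580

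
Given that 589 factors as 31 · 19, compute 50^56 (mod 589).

Mod 31: 50 ≡ 19; by Fermat, exponent reduces to 56 mod 30 = 26; 19^26 ≡ 10 (mod 31).
Mod 19: 50 ≡ 12; by Fermat, exponent reduces to 56 mod 18 = 2; 12^2 ≡ 11 (mod 19).
Combine by CRT: x ≡ 10 (mod 31), x ≡ 11 (mod 19) ⇒ x ≡ 258 (mod 589).

258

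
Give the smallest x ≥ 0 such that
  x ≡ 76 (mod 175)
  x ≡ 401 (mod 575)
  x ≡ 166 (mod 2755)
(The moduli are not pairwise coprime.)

Combine the congruences pairwise.
gcd(175, 575) = 25 and 25 | (401 − 76), so the pair is consistent; merging gives x ≡ 2701 (mod 4025), where 4025 = lcm(175, 575).
gcd(4025, 2755) = 5 and 5 | (166 − 2701), so the pair is consistent; merging gives x ≡ 1644901 (mod 2217775), where 2217775 = lcm(4025, 2755).
The solution is unique modulo lcm(175, 575, 2755) = 2217775.

1644901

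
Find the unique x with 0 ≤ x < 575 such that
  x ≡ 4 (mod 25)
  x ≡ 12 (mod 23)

From x ≡ 4 (mod 25) write x = 4 + 25t. Substituting into x ≡ 12 (mod 23) gives 25t ≡ 8 (mod 23), and since 2⁻¹ ≡ 12 (mod 23), t ≡ 4. Hence x ≡ 4 + 25·4 = 104 (mod 575).

104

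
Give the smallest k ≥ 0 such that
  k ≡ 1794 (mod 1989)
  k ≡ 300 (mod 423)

gcd(1989, 423) = 9 and 9 | (300 − 1794), so the pair is consistent; merging gives k ≡ 65442 (mod 93483), where 93483 = lcm(1989, 423).
The solution is unique modulo lcm(1989, 423) = 93483.

65442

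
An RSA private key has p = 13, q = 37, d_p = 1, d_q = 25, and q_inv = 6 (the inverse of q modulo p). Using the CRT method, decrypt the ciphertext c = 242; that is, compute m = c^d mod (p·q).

385

m₁ = c^(d_p) mod p: c ≡ 8 (mod 13), and 8^1 mod 13 = 8.
m₂ = c^(d_q) mod q: c ≡ 20 (mod 37), and 20^25 mod 37 = 15.
h = q_inv·(m₁ − m₂) mod p = 6·(8 − 15) mod 13 = 10.
m = m₂ + h·q = 15 + 10·37 = 385.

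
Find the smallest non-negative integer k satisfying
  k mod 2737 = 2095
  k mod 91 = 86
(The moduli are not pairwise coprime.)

Combine the congruences pairwise.
gcd(2737, 91) = 7 and 7 | (86 − 2095), so the pair is consistent; merging gives k ≡ 34939 (mod 35581), where 35581 = lcm(2737, 91).
The solution is unique modulo lcm(2737, 91) = 35581.

34939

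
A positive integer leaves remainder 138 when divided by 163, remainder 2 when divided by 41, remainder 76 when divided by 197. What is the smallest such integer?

From n ≡ 138 (mod 163) write n = 138 + 163t. Substituting into n ≡ 2 (mod 41) gives 163t ≡ 28 (mod 41), and since 40⁻¹ ≡ 40 (mod 41), t ≡ 13. Hence n ≡ 138 + 163·13 = 2257 (mod 6683).
From n ≡ 2257 (mod 6683) write n = 2257 + 6683t. Substituting into n ≡ 76 (mod 197) gives 6683t ≡ 183 (mod 197), and since 182⁻¹ ≡ 105 (mod 197), t ≡ 106. Hence n ≡ 2257 + 6683·106 = 710655 (mod 1316551).

710655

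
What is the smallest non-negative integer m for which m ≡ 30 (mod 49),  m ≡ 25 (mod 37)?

765

Combine the congruences pairwise.
From m ≡ 30 (mod 49) write m = 30 + 49t. Substituting into m ≡ 25 (mod 37) gives 49t ≡ 32 (mod 37), and since 12⁻¹ ≡ 34 (mod 37), t ≡ 15. Hence m ≡ 30 + 49·15 = 765 (mod 1813).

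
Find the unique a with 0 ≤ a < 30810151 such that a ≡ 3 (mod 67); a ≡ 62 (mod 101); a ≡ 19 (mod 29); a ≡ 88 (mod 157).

Combine the congruences pairwise.
From a ≡ 3 (mod 67) write a = 3 + 67t. Substituting into a ≡ 62 (mod 101) gives 67t ≡ 59 (mod 101), and since 67⁻¹ ≡ 98 (mod 101), t ≡ 25. Hence a ≡ 3 + 67·25 = 1678 (mod 6767).
From a ≡ 1678 (mod 6767) write a = 1678 + 6767t. Substituting into a ≡ 19 (mod 29) gives 6767t ≡ 23 (mod 29), and since 10⁻¹ ≡ 3 (mod 29), t ≡ 11. Hence a ≡ 1678 + 6767·11 = 76115 (mod 196243).
From a ≡ 76115 (mod 196243) write a = 76115 + 196243t. Substituting into a ≡ 88 (mod 157) gives 196243t ≡ 118 (mod 157), and since 150⁻¹ ≡ 112 (mod 157), t ≡ 28. Hence a ≡ 76115 + 196243·28 = 5570919 (mod 30810151).

5570919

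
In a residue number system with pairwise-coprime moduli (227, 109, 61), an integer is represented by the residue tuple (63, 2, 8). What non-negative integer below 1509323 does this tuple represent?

The moduli are pairwise coprime; N = 227·109·61 = 1509323.
N/227 = 6649; 6649 ≡ 66 (mod 227); 66·86 ≡ 1, so inverse 86.
N/109 = 13847; 13847 ≡ 4 (mod 109); 4·82 ≡ 1, so inverse 82.
N/61 = 24743; 24743 ≡ 38 (mod 61); 38·53 ≡ 1, so inverse 53.
x ≡ 63·6649·86 + 2·13847·82 + 8·24743·53 = 48786222.
48786222 mod 1509323 = 487886.

487886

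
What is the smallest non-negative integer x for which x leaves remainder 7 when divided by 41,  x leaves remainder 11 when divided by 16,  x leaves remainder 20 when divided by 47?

The moduli are pairwise coprime; N = 41·16·47 = 30832.
N/41 = 752; 752 ≡ 14 (mod 41); 14·3 ≡ 1, so inverse 3.
N/16 = 1927; 1927 ≡ 7 (mod 16); 7·7 ≡ 1, so inverse 7.
N/47 = 656; 656 ≡ 45 (mod 47); 45·23 ≡ 1, so inverse 23.
x ≡ 7·752·3 + 11·1927·7 + 20·656·23 = 465931.
465931 mod 30832 = 3451.

3451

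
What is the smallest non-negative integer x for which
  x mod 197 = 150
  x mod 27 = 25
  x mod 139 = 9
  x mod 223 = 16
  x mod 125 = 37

The moduli are pairwise coprime; N = 197·27·139·223·125 = 20609130375.
N/197 = 104614875; 104614875 ≡ 192 (mod 197); 192·118 ≡ 1, so inverse 118.
N/27 = 763301125; 763301125 ≡ 1 (mod 27), inverse 1.
N/139 = 148267125; 148267125 ≡ 134 (mod 139); 134·111 ≡ 1, so inverse 111.
N/223 = 92417625; 92417625 ≡ 181 (mod 223); 181·69 ≡ 1, so inverse 69.
N/125 = 164873043; 164873043 ≡ 43 (mod 125); 43·32 ≡ 1, so inverse 32.
x ≡ 150·104614875·118 + 25·763301125·1 + 9·148267125·111 + 16·92417625·69 + 37·164873043·32 = 2316123414412.
2316123414412 mod 20609130375 = 7900812412.

7900812412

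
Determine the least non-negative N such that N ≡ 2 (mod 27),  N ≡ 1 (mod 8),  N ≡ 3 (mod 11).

The moduli are pairwise coprime; M = 27·8·11 = 2376.
M/27 = 88; 88 ≡ 7 (mod 27); 7·4 ≡ 1, so inverse 4.
M/8 = 297; 297 ≡ 1 (mod 8), inverse 1.
M/11 = 216; 216 ≡ 7 (mod 11); 7·8 ≡ 1, so inverse 8.
N ≡ 2·88·4 + 1·297·1 + 3·216·8 = 6185.
6185 mod 2376 = 1433.

1433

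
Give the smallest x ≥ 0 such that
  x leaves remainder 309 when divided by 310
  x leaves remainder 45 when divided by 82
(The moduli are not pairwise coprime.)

619

gcd(310, 82) = 2 and 2 | (45 − 309), so the pair is consistent; merging gives x ≡ 619 (mod 12710), where 12710 = lcm(310, 82).
The solution is unique modulo lcm(310, 82) = 12710.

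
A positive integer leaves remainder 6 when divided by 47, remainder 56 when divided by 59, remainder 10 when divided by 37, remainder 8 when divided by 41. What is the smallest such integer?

3288126

The moduli are pairwise coprime; N = 47·59·37·41 = 4206641.
N/47 = 89503; 89503 ≡ 15 (mod 47); 15·22 ≡ 1, so inverse 22.
N/59 = 71299; 71299 ≡ 27 (mod 59); 27·35 ≡ 1, so inverse 35.
N/37 = 113693; 113693 ≡ 29 (mod 37); 29·23 ≡ 1, so inverse 23.
N/41 = 102601; 102601 ≡ 19 (mod 41); 19·13 ≡ 1, so inverse 13.
k ≡ 6·89503·22 + 56·71299·35 + 10·113693·23 + 8·102601·13 = 188380330.
188380330 mod 4206641 = 3288126.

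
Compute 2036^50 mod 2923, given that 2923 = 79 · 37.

Mod 79: 2036 ≡ 61; 61^50 ≡ 10 (mod 79).
Mod 37: 2036 ≡ 1; by Fermat, exponent reduces to 50 mod 36 = 14; 1^14 ≡ 1 (mod 37).
Combine by CRT: x ≡ 10 (mod 79), x ≡ 1 (mod 37) ⇒ x ≡ 1037 (mod 2923).

1037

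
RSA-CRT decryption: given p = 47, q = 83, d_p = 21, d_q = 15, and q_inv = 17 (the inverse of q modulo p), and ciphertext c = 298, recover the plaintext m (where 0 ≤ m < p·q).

3534

m₁ = c^(d_p) mod p: c ≡ 16 (mod 47), and 16^21 mod 47 = 9.
m₂ = c^(d_q) mod q: c ≡ 49 (mod 83), and 49^15 mod 83 = 48.
h = q_inv·(m₁ − m₂) mod p = 17·(9 − 48) mod 47 = 42.
m = m₂ + h·q = 48 + 42·83 = 3534.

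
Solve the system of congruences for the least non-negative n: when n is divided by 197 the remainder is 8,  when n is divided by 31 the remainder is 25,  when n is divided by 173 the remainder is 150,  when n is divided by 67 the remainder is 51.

50012201

The moduli are pairwise coprime; M = 197·31·173·67 = 70786237.
M/197 = 359321; 359321 ≡ 190 (mod 197); 190·28 ≡ 1, so inverse 28.
M/31 = 2283427; 2283427 ≡ 29 (mod 31); 29·15 ≡ 1, so inverse 15.
M/173 = 409169; 409169 ≡ 24 (mod 173); 24·137 ≡ 1, so inverse 137.
M/67 = 1056511; 1056511 ≡ 55 (mod 67); 55·39 ≡ 1, so inverse 39.
n ≡ 8·359321·28 + 25·2283427·15 + 150·409169·137 + 51·1056511·39 = 11446596358.
11446596358 mod 70786237 = 50012201.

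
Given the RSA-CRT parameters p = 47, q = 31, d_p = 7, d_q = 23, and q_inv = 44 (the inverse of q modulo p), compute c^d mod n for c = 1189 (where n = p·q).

m₁ = c^(d_p) mod p: c ≡ 14 (mod 47), and 14^7 mod 47 = 24.
m₂ = c^(d_q) mod q: c ≡ 11 (mod 31), and 11^23 mod 31 = 12.
h = q_inv·(m₁ − m₂) mod p = 44·(24 − 12) mod 47 = 11.
m = m₂ + h·q = 12 + 11·31 = 353.

353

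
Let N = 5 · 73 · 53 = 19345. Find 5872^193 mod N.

5187

Mod 5: 5872 ≡ 2; by Fermat, exponent reduces to 193 mod 4 = 1; 2^1 ≡ 2 (mod 5).
Mod 73: 5872 ≡ 32; by Fermat, exponent reduces to 193 mod 72 = 49; 32^49 ≡ 4 (mod 73).
Mod 53: 5872 ≡ 42; by Fermat, exponent reduces to 193 mod 52 = 37; 42^37 ≡ 46 (mod 53).
Combine by CRT: x ≡ 2 (mod 5), x ≡ 4 (mod 73), x ≡ 46 (mod 53) ⇒ x ≡ 5187 (mod 19345).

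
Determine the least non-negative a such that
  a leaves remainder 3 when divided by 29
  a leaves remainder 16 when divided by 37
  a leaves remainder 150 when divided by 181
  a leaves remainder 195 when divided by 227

The moduli are pairwise coprime; N = 29·37·181·227 = 44086351.
N/29 = 1520219; 1520219 ≡ 10 (mod 29); 10·3 ≡ 1, so inverse 3.
N/37 = 1191523; 1191523 ≡ 12 (mod 37); 12·34 ≡ 1, so inverse 34.
N/181 = 243571; 243571 ≡ 126 (mod 181); 126·102 ≡ 1, so inverse 102.
N/227 = 194213; 194213 ≡ 128 (mod 227); 128·94 ≡ 1, so inverse 94.
a ≡ 3·1520219·3 + 16·1191523·34 + 150·243571·102 + 195·194213·94 = 7948431073.
7948431073 mod 44086351 = 12887893.

12887893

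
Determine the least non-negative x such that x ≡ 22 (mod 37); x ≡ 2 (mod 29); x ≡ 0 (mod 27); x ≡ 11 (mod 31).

725814

The moduli are pairwise coprime; N = 37·29·27·31 = 898101.
N/37 = 24273; 24273 ≡ 1 (mod 37), inverse 1.
N/29 = 30969; 30969 ≡ 26 (mod 29); 26·19 ≡ 1, so inverse 19.
N/27 = 33263; 33263 ≡ 26 (mod 27); 26·26 ≡ 1, so inverse 26.
N/31 = 28971; 28971 ≡ 17 (mod 31); 17·11 ≡ 1, so inverse 11.
x ≡ 22·24273·1 + 2·30969·19 + 0·33263·26 + 11·28971·11 = 5216319.
5216319 mod 898101 = 725814.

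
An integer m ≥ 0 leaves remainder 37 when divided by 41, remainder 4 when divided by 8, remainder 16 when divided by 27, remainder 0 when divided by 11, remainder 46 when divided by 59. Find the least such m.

From m ≡ 37 (mod 41) write m = 37 + 41t. Substituting into m ≡ 4 (mod 8) gives 41t ≡ 7 (mod 8), and since 1⁻¹ ≡ 1 (mod 8), t ≡ 7. Hence m ≡ 37 + 41·7 = 324 (mod 328).
From m ≡ 324 (mod 328) write m = 324 + 328t. Substituting into m ≡ 16 (mod 27) gives 328t ≡ 16 (mod 27), and since 4⁻¹ ≡ 7 (mod 27), t ≡ 4. Hence m ≡ 324 + 328·4 = 1636 (mod 8856).
From m ≡ 1636 (mod 8856) write m = 1636 + 8856t. Substituting into m ≡ 0 (mod 11) gives 8856t ≡ 3 (mod 11), and since 1⁻¹ ≡ 1 (mod 11), t ≡ 3. Hence m ≡ 1636 + 8856·3 = 28204 (mod 97416).
From m ≡ 28204 (mod 97416) write m = 28204 + 97416t. Substituting into m ≡ 46 (mod 59) gives 97416t ≡ 44 (mod 59), and since 7⁻¹ ≡ 17 (mod 59), t ≡ 40. Hence m ≡ 28204 + 97416·40 = 3924844 (mod 5747544).

3924844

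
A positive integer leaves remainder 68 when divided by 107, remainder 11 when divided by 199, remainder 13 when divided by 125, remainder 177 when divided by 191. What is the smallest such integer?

The moduli are pairwise coprime; N = 107·199·125·191 = 508370375.
N/107 = 4751125; 4751125 ≡ 4 (mod 107); 4·27 ≡ 1, so inverse 27.
N/199 = 2554625; 2554625 ≡ 62 (mod 199); 62·61 ≡ 1, so inverse 61.
N/125 = 4066963; 4066963 ≡ 88 (mod 125); 88·27 ≡ 1, so inverse 27.
N/191 = 2661625; 2661625 ≡ 40 (mod 191); 40·43 ≡ 1, so inverse 43.
a ≡ 68·4751125·27 + 11·2554625·61 + 13·4066963·27 + 177·2661625·43 = 32122350763.
32122350763 mod 508370375 = 95017138.

95017138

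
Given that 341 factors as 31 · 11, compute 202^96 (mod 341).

202

Mod 31: 202 ≡ 16; by Fermat, exponent reduces to 96 mod 30 = 6; 16^6 ≡ 16 (mod 31).
Mod 11: 202 ≡ 4; by Fermat, exponent reduces to 96 mod 10 = 6; 4^6 ≡ 4 (mod 11).
Combine by CRT: x ≡ 16 (mod 31), x ≡ 4 (mod 11) ⇒ x ≡ 202 (mod 341).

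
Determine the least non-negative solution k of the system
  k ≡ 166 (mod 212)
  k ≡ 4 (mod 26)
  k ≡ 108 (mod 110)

144538

gcd(212, 26) = 2 and 2 | (4 − 166), so the pair is consistent; merging gives k ≡ 1226 (mod 2756), where 2756 = lcm(212, 26).
gcd(2756, 110) = 2 and 2 | (108 − 1226), so the pair is consistent; merging gives k ≡ 144538 (mod 151580), where 151580 = lcm(2756, 110).
The solution is unique modulo lcm(212, 26, 110) = 151580.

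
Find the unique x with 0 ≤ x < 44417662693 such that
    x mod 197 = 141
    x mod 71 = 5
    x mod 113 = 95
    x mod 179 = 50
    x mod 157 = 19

The moduli are pairwise coprime; N = 197·71·113·179·157 = 44417662693.
N/197 = 225470369; 225470369 ≡ 126 (mod 197); 126·86 ≡ 1, so inverse 86.
N/71 = 625600883; 625600883 ≡ 3 (mod 71); 3·24 ≡ 1, so inverse 24.
N/113 = 393076661; 393076661 ≡ 59 (mod 113); 59·23 ≡ 1, so inverse 23.
N/179 = 248143367; 248143367 ≡ 142 (mod 179); 142·29 ≡ 1, so inverse 29.
N/157 = 282915049; 282915049 ≡ 107 (mod 157); 107·135 ≡ 1, so inverse 135.
x ≡ 141·225470369·86 + 5·625600883·24 + 95·393076661·23 + 50·248143367·29 + 19·282915049·135 = 4753483287574.
4753483287574 mod 44417662693 = 793379423.

793379423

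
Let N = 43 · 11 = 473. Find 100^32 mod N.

Mod 43: 100 ≡ 14; 14^32 ≡ 10 (mod 43).
Mod 11: 100 ≡ 1; by Fermat, exponent reduces to 32 mod 10 = 2; 1^2 ≡ 1 (mod 11).
Combine by CRT: x ≡ 10 (mod 43), x ≡ 1 (mod 11) ⇒ x ≡ 397 (mod 473).

397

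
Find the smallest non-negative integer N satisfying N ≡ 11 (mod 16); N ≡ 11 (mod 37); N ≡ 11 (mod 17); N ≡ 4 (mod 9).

10075

The moduli are pairwise coprime; M = 16·37·17·9 = 90576.
M/16 = 5661; 5661 ≡ 13 (mod 16); 13·5 ≡ 1, so inverse 5.
M/37 = 2448; 2448 ≡ 6 (mod 37); 6·31 ≡ 1, so inverse 31.
M/17 = 5328; 5328 ≡ 7 (mod 17); 7·5 ≡ 1, so inverse 5.
M/9 = 10064; 10064 ≡ 2 (mod 9); 2·5 ≡ 1, so inverse 5.
N ≡ 11·5661·5 + 11·2448·31 + 11·5328·5 + 4·10064·5 = 1640443.
1640443 mod 90576 = 10075.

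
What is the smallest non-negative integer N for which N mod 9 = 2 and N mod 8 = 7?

Combine the congruences pairwise.
From N ≡ 2 (mod 9) write N = 2 + 9t. Substituting into N ≡ 7 (mod 8) gives 9t ≡ 5 (mod 8), and since 1⁻¹ ≡ 1 (mod 8), t ≡ 5. Hence N ≡ 2 + 9·5 = 47 (mod 72).

47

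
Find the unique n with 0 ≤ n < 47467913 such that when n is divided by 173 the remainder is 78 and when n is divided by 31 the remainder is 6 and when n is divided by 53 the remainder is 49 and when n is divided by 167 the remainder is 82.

The moduli are pairwise coprime; M = 173·31·53·167 = 47467913.
M/173 = 274381; 274381 ≡ 3 (mod 173); 3·58 ≡ 1, so inverse 58.
M/31 = 1531223; 1531223 ≡ 9 (mod 31); 9·7 ≡ 1, so inverse 7.
M/53 = 895621; 895621 ≡ 27 (mod 53); 27·2 ≡ 1, so inverse 2.
M/167 = 284239; 284239 ≡ 5 (mod 167); 5·67 ≡ 1, so inverse 67.
n ≡ 78·274381·58 + 6·1531223·7 + 49·895621·2 + 82·284239·67 = 2954990934.
2954990934 mod 47467913 = 11980328.

11980328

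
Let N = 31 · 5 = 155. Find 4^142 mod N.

16

Mod 31: 4 ≡ 4; by Fermat, exponent reduces to 142 mod 30 = 22; 4^22 ≡ 16 (mod 31).
Mod 5: 4 ≡ 4; by Fermat, exponent reduces to 142 mod 4 = 2; 4^2 ≡ 1 (mod 5).
Combine by CRT: x ≡ 16 (mod 31), x ≡ 1 (mod 5) ⇒ x ≡ 16 (mod 155).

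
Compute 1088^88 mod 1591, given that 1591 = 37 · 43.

Mod 37: 1088 ≡ 15; by Fermat, exponent reduces to 88 mod 36 = 16; 15^16 ≡ 12 (mod 37).
Mod 43: 1088 ≡ 13; by Fermat, exponent reduces to 88 mod 42 = 4; 13^4 ≡ 9 (mod 43).
Combine by CRT: x ≡ 12 (mod 37), x ≡ 9 (mod 43) ⇒ x ≡ 826 (mod 1591).

826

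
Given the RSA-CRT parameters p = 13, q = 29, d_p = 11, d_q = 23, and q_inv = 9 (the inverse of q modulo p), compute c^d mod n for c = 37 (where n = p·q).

m₁ = c^(d_p) mod p: c ≡ 11 (mod 13), and 11^11 mod 13 = 6.
m₂ = c^(d_q) mod q: c ≡ 8 (mod 29), and 8^23 mod 29 = 14.
h = q_inv·(m₁ − m₂) mod p = 9·(6 − 14) mod 13 = 6.
m = m₂ + h·q = 14 + 6·29 = 188.

188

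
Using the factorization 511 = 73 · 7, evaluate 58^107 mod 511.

39

Mod 73: 58 ≡ 58; by Fermat, exponent reduces to 107 mod 72 = 35; 58^35 ≡ 39 (mod 73).
Mod 7: 58 ≡ 2; by Fermat, exponent reduces to 107 mod 6 = 5; 2^5 ≡ 4 (mod 7).
Combine by CRT: x ≡ 39 (mod 73), x ≡ 4 (mod 7) ⇒ x ≡ 39 (mod 511).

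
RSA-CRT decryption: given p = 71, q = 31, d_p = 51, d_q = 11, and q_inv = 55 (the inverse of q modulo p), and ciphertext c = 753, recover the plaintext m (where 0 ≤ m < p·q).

m₁ = c^(d_p) mod p: c ≡ 43 (mod 71), and 43^51 mod 71 = 29.
m₂ = c^(d_q) mod q: c ≡ 9 (mod 31), and 9^11 mod 31 = 14.
h = q_inv·(m₁ − m₂) mod p = 55·(29 − 14) mod 71 = 44.
m = m₂ + h·q = 14 + 44·31 = 1378.

1378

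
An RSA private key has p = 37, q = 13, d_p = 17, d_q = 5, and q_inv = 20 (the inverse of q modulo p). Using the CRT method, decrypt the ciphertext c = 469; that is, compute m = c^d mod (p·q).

m₁ = c^(d_p) mod p: c ≡ 25 (mod 37), and 25^17 mod 37 = 3.
m₂ = c^(d_q) mod q: c ≡ 1 (mod 13), and 1^5 mod 13 = 1.
h = q_inv·(m₁ − m₂) mod p = 20·(3 − 1) mod 37 = 3.
m = m₂ + h·q = 1 + 3·13 = 40.

40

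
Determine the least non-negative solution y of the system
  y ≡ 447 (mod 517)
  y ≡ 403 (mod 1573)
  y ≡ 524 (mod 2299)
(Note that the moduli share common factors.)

gcd(517, 1573) = 11 and 11 | (403 − 447), so the pair is consistent; merging gives y ≡ 3549 (mod 73931), where 73931 = lcm(517, 1573).
gcd(73931, 2299) = 121 and 121 | (524 − 3549), so the pair is consistent; merging gives y ≡ 1260376 (mod 1404689), where 1404689 = lcm(73931, 2299).
The solution is unique modulo lcm(517, 1573, 2299) = 1404689.

1260376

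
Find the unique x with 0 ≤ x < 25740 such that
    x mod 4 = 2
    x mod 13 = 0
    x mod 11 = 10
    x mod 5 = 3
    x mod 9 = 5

The moduli are pairwise coprime; N = 4·13·11·5·9 = 25740.
N/4 = 6435; 6435 ≡ 3 (mod 4); 3·3 ≡ 1, so inverse 3.
N/13 = 1980; 1980 ≡ 4 (mod 13); 4·10 ≡ 1, so inverse 10.
N/11 = 2340; 2340 ≡ 8 (mod 11); 8·7 ≡ 1, so inverse 7.
N/5 = 5148; 5148 ≡ 3 (mod 5); 3·2 ≡ 1, so inverse 2.
N/9 = 2860; 2860 ≡ 7 (mod 9); 7·4 ≡ 1, so inverse 4.
x ≡ 2·6435·3 + 0·1980·10 + 10·2340·7 + 3·5148·2 + 5·2860·4 = 290498.
290498 mod 25740 = 7358.

7358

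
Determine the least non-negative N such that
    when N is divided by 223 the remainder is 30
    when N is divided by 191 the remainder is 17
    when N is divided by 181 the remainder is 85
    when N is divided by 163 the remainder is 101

34994082

From N ≡ 30 (mod 223) write N = 30 + 223t. Substituting into N ≡ 17 (mod 191) gives 223t ≡ 178 (mod 191), and since 32⁻¹ ≡ 6 (mod 191), t ≡ 113. Hence N ≡ 30 + 223·113 = 25229 (mod 42593).
From N ≡ 25229 (mod 42593) write N = 25229 + 42593t. Substituting into N ≡ 85 (mod 181) gives 42593t ≡ 15 (mod 181), and since 58⁻¹ ≡ 103 (mod 181), t ≡ 97. Hence N ≡ 25229 + 42593·97 = 4156750 (mod 7709333).
From N ≡ 4156750 (mod 7709333) write N = 4156750 + 7709333t. Substituting into N ≡ 101 (mod 163) gives 7709333t ≡ 14 (mod 163), and since 85⁻¹ ≡ 140 (mod 163), t ≡ 4. Hence N ≡ 4156750 + 7709333·4 = 34994082 (mod 1256621279).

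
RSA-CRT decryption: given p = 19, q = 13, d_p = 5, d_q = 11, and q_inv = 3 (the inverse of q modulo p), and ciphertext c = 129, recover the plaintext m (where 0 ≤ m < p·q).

m₁ = c^(d_p) mod p: c ≡ 15 (mod 19), and 15^5 mod 19 = 2.
m₂ = c^(d_q) mod q: c ≡ 12 (mod 13), and 12^11 mod 13 = 12.
h = q_inv·(m₁ − m₂) mod p = 3·(2 − 12) mod 19 = 8.
m = m₂ + h·q = 12 + 8·13 = 116.

116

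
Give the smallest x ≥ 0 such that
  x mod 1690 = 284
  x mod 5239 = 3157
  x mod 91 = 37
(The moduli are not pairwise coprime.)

18874

gcd(1690, 5239) = 169 and 169 | (3157 − 284), so the pair is consistent; merging gives x ≡ 18874 (mod 52390), where 52390 = lcm(1690, 5239).
gcd(52390, 91) = 13 and 13 | (37 − 18874), so the pair is consistent; merging gives x ≡ 18874 (mod 366730), where 366730 = lcm(52390, 91).
The solution is unique modulo lcm(1690, 5239, 91) = 366730.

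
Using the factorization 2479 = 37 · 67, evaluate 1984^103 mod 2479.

Mod 37: 1984 ≡ 23; by Fermat, exponent reduces to 103 mod 36 = 31; 23^31 ≡ 14 (mod 37).
Mod 67: 1984 ≡ 41; by Fermat, exponent reduces to 103 mod 66 = 37; 41^37 ≡ 31 (mod 67).
Combine by CRT: x ≡ 14 (mod 37), x ≡ 31 (mod 67) ⇒ x ≡ 902 (mod 2479).

902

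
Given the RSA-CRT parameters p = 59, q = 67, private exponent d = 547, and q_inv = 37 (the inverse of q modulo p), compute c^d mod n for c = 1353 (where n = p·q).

3065

d_p = d mod (p−1) = 547 mod 58 = 25; d_q = d mod (q−1) = 19.
m₁ = c^(d_p) mod p: c ≡ 55 (mod 59), and 55^25 mod 59 = 56.
m₂ = c^(d_q) mod q: c ≡ 13 (mod 67), and 13^19 mod 67 = 50.
h = q_inv·(m₁ − m₂) mod p = 37·(56 − 50) mod 59 = 45.
m = m₂ + h·q = 50 + 45·67 = 3065.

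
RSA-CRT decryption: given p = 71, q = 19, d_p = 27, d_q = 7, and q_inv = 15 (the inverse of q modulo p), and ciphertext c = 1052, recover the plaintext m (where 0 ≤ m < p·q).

83

m₁ = c^(d_p) mod p: c ≡ 58 (mod 71), and 58^27 mod 71 = 12.
m₂ = c^(d_q) mod q: c ≡ 7 (mod 19), and 7^7 mod 19 = 7.
h = q_inv·(m₁ − m₂) mod p = 15·(12 − 7) mod 71 = 4.
m = m₂ + h·q = 7 + 4·19 = 83.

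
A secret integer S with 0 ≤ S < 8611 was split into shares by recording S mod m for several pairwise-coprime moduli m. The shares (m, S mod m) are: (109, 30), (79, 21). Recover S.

Combine the congruences pairwise.
From S ≡ 30 (mod 109) write S = 30 + 109t. Substituting into S ≡ 21 (mod 79) gives 109t ≡ 70 (mod 79), and since 30⁻¹ ≡ 29 (mod 79), t ≡ 55. Hence S ≡ 30 + 109·55 = 6025 (mod 8611).

6025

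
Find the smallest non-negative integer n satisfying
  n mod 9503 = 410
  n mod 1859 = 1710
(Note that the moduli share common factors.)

gcd(9503, 1859) = 13 and 13 | (1710 − 410), so the pair is consistent; merging gives n ≡ 399536 (mod 1358929), where 1358929 = lcm(9503, 1859).
The solution is unique modulo lcm(9503, 1859) = 1358929.

399536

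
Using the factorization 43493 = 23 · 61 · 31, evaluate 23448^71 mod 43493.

Mod 23: 23448 ≡ 11; by Fermat, exponent reduces to 71 mod 22 = 5; 11^5 ≡ 5 (mod 23).
Mod 61: 23448 ≡ 24; by Fermat, exponent reduces to 71 mod 60 = 11; 24^11 ≡ 37 (mod 61).
Mod 31: 23448 ≡ 12; by Fermat, exponent reduces to 71 mod 30 = 11; 12^11 ≡ 21 (mod 31).
Combine by CRT: x ≡ 5 (mod 23), x ≡ 37 (mod 61), x ≡ 21 (mod 31) ⇒ x ≡ 19923 (mod 43493).

19923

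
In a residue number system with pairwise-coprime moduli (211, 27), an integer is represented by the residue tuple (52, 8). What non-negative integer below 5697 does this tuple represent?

From x ≡ 52 (mod 211) write x = 52 + 211t. Substituting into x ≡ 8 (mod 27) gives 211t ≡ 10 (mod 27), and since 22⁻¹ ≡ 16 (mod 27), t ≡ 25. Hence x ≡ 52 + 211·25 = 5327 (mod 5697).

5327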